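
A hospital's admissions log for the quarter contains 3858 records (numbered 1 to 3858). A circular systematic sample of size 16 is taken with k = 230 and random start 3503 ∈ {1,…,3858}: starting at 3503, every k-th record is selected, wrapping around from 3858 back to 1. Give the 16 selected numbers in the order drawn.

Selection 1: 3503
Selection 2: 3503 + 230 = 3733
Selection 3: 3733 + 230 = 3963 → 3963 − 3858 = 105
Selection 4: 105 + 230 = 335
Selection 5: 335 + 230 = 565
Selection 6: 565 + 230 = 795
Selection 7: 795 + 230 = 1025
Selection 8: 1025 + 230 = 1255
Selection 9: 1255 + 230 = 1485
Selection 10: 1485 + 230 = 1715
Selection 11: 1715 + 230 = 1945
Selection 12: 1945 + 230 = 2175
Selection 13: 2175 + 230 = 2405
Selection 14: 2405 + 230 = 2635
Selection 15: 2635 + 230 = 2865
Selection 16: 2865 + 230 = 3095

3503, 3733, 105, 335, 565, 795, 1025, 1255, 1485, 1715, 1945, 2175, 2405, 2635, 2865, 3095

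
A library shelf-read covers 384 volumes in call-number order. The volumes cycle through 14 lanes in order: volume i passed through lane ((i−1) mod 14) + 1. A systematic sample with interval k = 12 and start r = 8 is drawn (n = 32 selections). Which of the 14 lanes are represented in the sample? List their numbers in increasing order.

2, 4, 6, 8, 10, 12, 14

Consecutive selections differ by k = 12, so their lane numbers differ by 12 mod 14 = 12.
gcd(12, 14) = 2, so the sample visits 14/2 = 7 distinct residues mod 14.
Start 8 is lane 8; the lanes hit are 2, 4, 6, 8, 10, 12, 14.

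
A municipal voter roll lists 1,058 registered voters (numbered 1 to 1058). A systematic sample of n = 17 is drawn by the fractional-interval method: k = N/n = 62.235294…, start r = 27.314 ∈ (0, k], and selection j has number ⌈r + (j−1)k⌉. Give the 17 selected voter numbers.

28, 90, 152, 215, 277, 339, 401, 463, 526, 588, 650, 712, 775, 837, 899, 961, 1024

j=1: r + 0k = 27.314 → ⌈·⌉ = 28
j=2: r + 1k = 89.549294… → ⌈·⌉ = 90
j=3: r + 2k = 151.784588… → ⌈·⌉ = 152
j=4: r + 3k = 214.019882… → ⌈·⌉ = 215
j=5: r + 4k = 276.255176… → ⌈·⌉ = 277
j=6: r + 5k = 338.490470… → ⌈·⌉ = 339
j=7: r + 6k = 400.725764… → ⌈·⌉ = 401
j=8: r + 7k = 462.961058… → ⌈·⌉ = 463
j=9: r + 8k = 525.196352… → ⌈·⌉ = 526
j=10: r + 9k = 587.431647… → ⌈·⌉ = 588
j=11: r + 10k = 649.666941… → ⌈·⌉ = 650
j=12: r + 11k = 711.902235… → ⌈·⌉ = 712
j=13: r + 12k = 774.137529… → ⌈·⌉ = 775
j=14: r + 13k = 836.372823… → ⌈·⌉ = 837
j=15: r + 14k = 898.608117… → ⌈·⌉ = 899
j=16: r + 15k = 960.843411… → ⌈·⌉ = 961
j=17: r + 16k = 1023.078705… → ⌈·⌉ = 1024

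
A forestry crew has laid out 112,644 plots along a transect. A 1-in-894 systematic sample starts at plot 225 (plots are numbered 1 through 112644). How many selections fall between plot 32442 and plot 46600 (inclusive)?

15

k = 894
First selection ≥ 32442: 225 + ⌈(32442−225)/894⌉·894 = 225 + 37×894 = 33303
Last selection ≤ 46600: 225 + ⌊(46600−225)/894⌋·894 = 225 + 51×894 = 45819
Count = 51 − 37 + 1 = 15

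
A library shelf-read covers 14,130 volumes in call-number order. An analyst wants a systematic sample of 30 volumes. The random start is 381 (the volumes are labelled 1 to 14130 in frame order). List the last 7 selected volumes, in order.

k = N/n = 14130/30 = 471
24th selection = 381 + 23×471 = 11214
25th: 11214 + 471 = 11685
26th: 11685 + 471 = 12156
27th: 12156 + 471 = 12627
28th: 12627 + 471 = 13098
29th: 13098 + 471 = 13569
30th: 13569 + 471 = 14040

11214, 11685, 12156, 12627, 13098, 13569, 14040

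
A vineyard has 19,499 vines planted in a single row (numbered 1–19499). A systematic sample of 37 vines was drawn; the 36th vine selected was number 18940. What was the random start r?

k = 19499/37 = 527
r = 18940 − (36−1)×527 = 18940 − 18445 = 495

495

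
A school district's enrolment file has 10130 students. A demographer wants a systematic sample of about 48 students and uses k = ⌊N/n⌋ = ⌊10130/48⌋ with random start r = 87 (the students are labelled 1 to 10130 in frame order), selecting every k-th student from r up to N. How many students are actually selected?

k = ⌊10130/48⌋ = 211
Achieved size = ⌊(10130 − 87)/211⌋ + 1 = ⌊10043/211⌋ + 1 = 47 + 1 = 48
(last selection: 87 + 47×211 = 10004 ≤ 10130; next would be 10215 > 10130)

48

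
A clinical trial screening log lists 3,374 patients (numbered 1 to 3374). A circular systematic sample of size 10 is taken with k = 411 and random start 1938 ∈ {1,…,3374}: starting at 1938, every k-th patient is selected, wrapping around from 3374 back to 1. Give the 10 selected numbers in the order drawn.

Selection 1: 1938
Selection 2: 1938 + 411 = 2349
Selection 3: 2349 + 411 = 2760
Selection 4: 2760 + 411 = 3171
Selection 5: 3171 + 411 = 3582 → 3582 − 3374 = 208
Selection 6: 208 + 411 = 619
Selection 7: 619 + 411 = 1030
Selection 8: 1030 + 411 = 1441
Selection 9: 1441 + 411 = 1852
Selection 10: 1852 + 411 = 2263

1938, 2349, 2760, 3171, 208, 619, 1030, 1441, 1852, 2263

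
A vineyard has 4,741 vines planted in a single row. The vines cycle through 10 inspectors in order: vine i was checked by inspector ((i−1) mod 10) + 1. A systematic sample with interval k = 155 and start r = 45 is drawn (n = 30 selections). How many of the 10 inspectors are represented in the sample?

2

Consecutive selections differ by k = 155, so their inspector numbers differ by 155 mod 10 = 5.
gcd(155, 10) = 5, so the sample visits 10/5 = 2 distinct residues mod 10.
Start 45 is inspector 5; the inspectors hit are 5, 10.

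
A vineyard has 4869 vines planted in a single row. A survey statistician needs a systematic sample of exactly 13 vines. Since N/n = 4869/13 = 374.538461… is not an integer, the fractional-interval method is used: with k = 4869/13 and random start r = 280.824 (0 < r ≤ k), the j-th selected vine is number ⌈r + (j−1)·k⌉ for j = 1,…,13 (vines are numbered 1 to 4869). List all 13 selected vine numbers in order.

281, 656, 1030, 1405, 1779, 2154, 2529, 2903, 3278, 3652, 4027, 4401, 4776

j=1: r + 0k = 280.824 → ⌈·⌉ = 281
j=2: r + 1k = 655.362461… → ⌈·⌉ = 656
j=3: r + 2k = 1029.900923… → ⌈·⌉ = 1030
j=4: r + 3k = 1404.439384… → ⌈·⌉ = 1405
j=5: r + 4k = 1778.977846… → ⌈·⌉ = 1779
j=6: r + 5k = 2153.516307… → ⌈·⌉ = 2154
j=7: r + 6k = 2528.054769… → ⌈·⌉ = 2529
j=8: r + 7k = 2902.593230… → ⌈·⌉ = 2903
j=9: r + 8k = 3277.131692… → ⌈·⌉ = 3278
j=10: r + 9k = 3651.670153… → ⌈·⌉ = 3652
j=11: r + 10k = 4026.208615… → ⌈·⌉ = 4027
j=12: r + 11k = 4400.747076… → ⌈·⌉ = 4401
j=13: r + 12k = 4775.285538… → ⌈·⌉ = 4776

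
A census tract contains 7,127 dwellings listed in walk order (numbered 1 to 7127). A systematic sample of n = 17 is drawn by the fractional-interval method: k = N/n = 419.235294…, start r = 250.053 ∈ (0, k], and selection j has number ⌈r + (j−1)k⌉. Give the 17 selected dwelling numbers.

j=1: r + 0k = 250.053 → ⌈·⌉ = 251
j=2: r + 1k = 669.288294… → ⌈·⌉ = 670
j=3: r + 2k = 1088.523588… → ⌈·⌉ = 1089
j=4: r + 3k = 1507.758882… → ⌈·⌉ = 1508
j=5: r + 4k = 1926.994176… → ⌈·⌉ = 1927
j=6: r + 5k = 2346.229470… → ⌈·⌉ = 2347
j=7: r + 6k = 2765.464764… → ⌈·⌉ = 2766
j=8: r + 7k = 3184.700058… → ⌈·⌉ = 3185
j=9: r + 8k = 3603.935352… → ⌈·⌉ = 3604
j=10: r + 9k = 4023.170647… → ⌈·⌉ = 4024
j=11: r + 10k = 4442.405941… → ⌈·⌉ = 4443
j=12: r + 11k = 4861.641235… → ⌈·⌉ = 4862
j=13: r + 12k = 5280.876529… → ⌈·⌉ = 5281
j=14: r + 13k = 5700.111823… → ⌈·⌉ = 5701
j=15: r + 14k = 6119.347117… → ⌈·⌉ = 6120
j=16: r + 15k = 6538.582411… → ⌈·⌉ = 6539
j=17: r + 16k = 6957.817705… → ⌈·⌉ = 6958

251, 670, 1089, 1508, 1927, 2347, 2766, 3185, 3604, 4024, 4443, 4862, 5281, 5701, 6120, 6539, 6958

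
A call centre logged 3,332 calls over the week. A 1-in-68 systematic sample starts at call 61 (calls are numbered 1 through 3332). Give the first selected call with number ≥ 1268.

k = 68
Steps past start: ⌈(1268 − 61)/68⌉ = ⌈1207/68⌉ = 18
Selected call: 61 + 18×68 = 1285

1285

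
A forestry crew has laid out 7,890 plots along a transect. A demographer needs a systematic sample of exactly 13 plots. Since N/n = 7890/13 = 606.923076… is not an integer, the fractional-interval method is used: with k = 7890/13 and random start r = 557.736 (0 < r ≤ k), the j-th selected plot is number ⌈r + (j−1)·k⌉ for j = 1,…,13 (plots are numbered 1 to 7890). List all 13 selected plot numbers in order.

558, 1165, 1772, 2379, 2986, 3593, 4200, 4807, 5414, 6021, 6627, 7234, 7841

j=1: r + 0k = 557.736 → ⌈·⌉ = 558
j=2: r + 1k = 1164.659076… → ⌈·⌉ = 1165
j=3: r + 2k = 1771.582153… → ⌈·⌉ = 1772
j=4: r + 3k = 2378.505230… → ⌈·⌉ = 2379
j=5: r + 4k = 2985.428307… → ⌈·⌉ = 2986
j=6: r + 5k = 3592.351384… → ⌈·⌉ = 3593
j=7: r + 6k = 4199.274461… → ⌈·⌉ = 4200
j=8: r + 7k = 4806.197538… → ⌈·⌉ = 4807
j=9: r + 8k = 5413.120615… → ⌈·⌉ = 5414
j=10: r + 9k = 6020.043692… → ⌈·⌉ = 6021
j=11: r + 10k = 6626.966769… → ⌈·⌉ = 6627
j=12: r + 11k = 7233.889846… → ⌈·⌉ = 7234
j=13: r + 12k = 7840.812923… → ⌈·⌉ = 7841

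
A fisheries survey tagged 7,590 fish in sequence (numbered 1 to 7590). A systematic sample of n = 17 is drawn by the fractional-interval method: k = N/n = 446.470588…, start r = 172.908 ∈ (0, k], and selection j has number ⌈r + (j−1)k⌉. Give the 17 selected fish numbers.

j=1: r + 0k = 172.908 → ⌈·⌉ = 173
j=2: r + 1k = 619.378588… → ⌈·⌉ = 620
j=3: r + 2k = 1065.849176… → ⌈·⌉ = 1066
j=4: r + 3k = 1512.319764… → ⌈·⌉ = 1513
j=5: r + 4k = 1958.790352… → ⌈·⌉ = 1959
j=6: r + 5k = 2405.260941… → ⌈·⌉ = 2406
j=7: r + 6k = 2851.731529… → ⌈·⌉ = 2852
j=8: r + 7k = 3298.202117… → ⌈·⌉ = 3299
j=9: r + 8k = 3744.672705… → ⌈·⌉ = 3745
j=10: r + 9k = 4191.143294… → ⌈·⌉ = 4192
j=11: r + 10k = 4637.613882… → ⌈·⌉ = 4638
j=12: r + 11k = 5084.084470… → ⌈·⌉ = 5085
j=13: r + 12k = 5530.555058… → ⌈·⌉ = 5531
j=14: r + 13k = 5977.025647… → ⌈·⌉ = 5978
j=15: r + 14k = 6423.496235… → ⌈·⌉ = 6424
j=16: r + 15k = 6869.966823… → ⌈·⌉ = 6870
j=17: r + 16k = 7316.437411… → ⌈·⌉ = 7317

173, 620, 1066, 1513, 1959, 2406, 2852, 3299, 3745, 4192, 4638, 5085, 5531, 5978, 6424, 6870, 7317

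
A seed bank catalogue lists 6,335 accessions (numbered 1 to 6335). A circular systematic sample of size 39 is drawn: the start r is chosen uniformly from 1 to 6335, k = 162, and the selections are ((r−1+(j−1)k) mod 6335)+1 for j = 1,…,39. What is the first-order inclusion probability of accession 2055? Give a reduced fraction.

For each position j, as r ranges over 1…6335 the j-th selection hits every accession exactly once, so accession 2055 is selected for exactly 39 of the 6335 starts.
Inclusion probability = 39/6335.

39/6335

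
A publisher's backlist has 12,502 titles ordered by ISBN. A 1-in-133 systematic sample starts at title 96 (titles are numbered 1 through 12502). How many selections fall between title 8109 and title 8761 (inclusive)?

5

k = 133
First selection ≥ 8109: 96 + ⌈(8109−96)/133⌉·133 = 96 + 61×133 = 8209
Last selection ≤ 8761: 96 + ⌊(8761−96)/133⌋·133 = 96 + 65×133 = 8741
Count = 65 − 61 + 1 = 5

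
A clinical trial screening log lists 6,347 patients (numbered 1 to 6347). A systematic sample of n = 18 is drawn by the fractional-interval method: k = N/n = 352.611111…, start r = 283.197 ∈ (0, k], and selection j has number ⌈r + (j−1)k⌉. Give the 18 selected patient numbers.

j=1: r + 0k = 283.197 → ⌈·⌉ = 284
j=2: r + 1k = 635.808111… → ⌈·⌉ = 636
j=3: r + 2k = 988.419222… → ⌈·⌉ = 989
j=4: r + 3k = 1341.030333… → ⌈·⌉ = 1342
j=5: r + 4k = 1693.641444… → ⌈·⌉ = 1694
j=6: r + 5k = 2046.252555… → ⌈·⌉ = 2047
j=7: r + 6k = 2398.863666… → ⌈·⌉ = 2399
j=8: r + 7k = 2751.474777… → ⌈·⌉ = 2752
j=9: r + 8k = 3104.085888… → ⌈·⌉ = 3105
j=10: r + 9k = 3456.697 → ⌈·⌉ = 3457
j=11: r + 10k = 3809.308111… → ⌈·⌉ = 3810
j=12: r + 11k = 4161.919222… → ⌈·⌉ = 4162
j=13: r + 12k = 4514.530333… → ⌈·⌉ = 4515
j=14: r + 13k = 4867.141444… → ⌈·⌉ = 4868
j=15: r + 14k = 5219.752555… → ⌈·⌉ = 5220
j=16: r + 15k = 5572.363666… → ⌈·⌉ = 5573
j=17: r + 16k = 5924.974777… → ⌈·⌉ = 5925
j=18: r + 17k = 6277.585888… → ⌈·⌉ = 6278

284, 636, 989, 1342, 1694, 2047, 2399, 2752, 3105, 3457, 3810, 4162, 4515, 4868, 5220, 5573, 5925, 6278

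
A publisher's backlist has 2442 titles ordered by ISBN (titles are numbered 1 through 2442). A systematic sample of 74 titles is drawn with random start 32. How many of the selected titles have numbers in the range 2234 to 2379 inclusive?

5

k = 2442/74 = 33
First selection ≥ 2234: 32 + ⌈(2234−32)/33⌉·33 = 32 + 67×33 = 2243
Last selection ≤ 2379: 32 + ⌊(2379−32)/33⌋·33 = 32 + 71×33 = 2375
Count = 71 − 67 + 1 = 5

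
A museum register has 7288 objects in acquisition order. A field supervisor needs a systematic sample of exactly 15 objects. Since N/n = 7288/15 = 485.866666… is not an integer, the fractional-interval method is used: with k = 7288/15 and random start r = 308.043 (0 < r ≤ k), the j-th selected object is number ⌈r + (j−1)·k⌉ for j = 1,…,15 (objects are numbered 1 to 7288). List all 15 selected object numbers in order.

j=1: r + 0k = 308.043 → ⌈·⌉ = 309
j=2: r + 1k = 793.909666… → ⌈·⌉ = 794
j=3: r + 2k = 1279.776333… → ⌈·⌉ = 1280
j=4: r + 3k = 1765.643 → ⌈·⌉ = 1766
j=5: r + 4k = 2251.509666… → ⌈·⌉ = 2252
j=6: r + 5k = 2737.376333… → ⌈·⌉ = 2738
j=7: r + 6k = 3223.243 → ⌈·⌉ = 3224
j=8: r + 7k = 3709.109666… → ⌈·⌉ = 3710
j=9: r + 8k = 4194.976333… → ⌈·⌉ = 4195
j=10: r + 9k = 4680.843 → ⌈·⌉ = 4681
j=11: r + 10k = 5166.709666… → ⌈·⌉ = 5167
j=12: r + 11k = 5652.576333… → ⌈·⌉ = 5653
j=13: r + 12k = 6138.443 → ⌈·⌉ = 6139
j=14: r + 13k = 6624.309666… → ⌈·⌉ = 6625
j=15: r + 14k = 7110.176333… → ⌈·⌉ = 7111

309, 794, 1280, 1766, 2252, 2738, 3224, 3710, 4195, 4681, 5167, 5653, 6139, 6625, 7111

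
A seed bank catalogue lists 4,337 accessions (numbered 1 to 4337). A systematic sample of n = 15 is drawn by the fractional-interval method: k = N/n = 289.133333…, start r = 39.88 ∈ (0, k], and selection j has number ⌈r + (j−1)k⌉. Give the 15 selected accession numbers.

j=1: r + 0k = 39.88 → ⌈·⌉ = 40
j=2: r + 1k = 329.013333… → ⌈·⌉ = 330
j=3: r + 2k = 618.146666… → ⌈·⌉ = 619
j=4: r + 3k = 907.28 → ⌈·⌉ = 908
j=5: r + 4k = 1196.413333… → ⌈·⌉ = 1197
j=6: r + 5k = 1485.546666… → ⌈·⌉ = 1486
j=7: r + 6k = 1774.68 → ⌈·⌉ = 1775
j=8: r + 7k = 2063.813333… → ⌈·⌉ = 2064
j=9: r + 8k = 2352.946666… → ⌈·⌉ = 2353
j=10: r + 9k = 2642.08 → ⌈·⌉ = 2643
j=11: r + 10k = 2931.213333… → ⌈·⌉ = 2932
j=12: r + 11k = 3220.346666… → ⌈·⌉ = 3221
j=13: r + 12k = 3509.48 → ⌈·⌉ = 3510
j=14: r + 13k = 3798.613333… → ⌈·⌉ = 3799
j=15: r + 14k = 4087.746666… → ⌈·⌉ = 4088

40, 330, 619, 908, 1197, 1486, 1775, 2064, 2353, 2643, 2932, 3221, 3510, 3799, 4088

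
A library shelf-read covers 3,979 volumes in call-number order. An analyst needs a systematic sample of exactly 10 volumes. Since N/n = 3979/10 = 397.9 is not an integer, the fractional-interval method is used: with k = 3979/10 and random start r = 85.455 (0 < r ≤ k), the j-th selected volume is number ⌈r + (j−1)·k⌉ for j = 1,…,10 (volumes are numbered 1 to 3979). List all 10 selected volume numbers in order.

j=1: r + 0k = 85.455 → ⌈·⌉ = 86
j=2: r + 1k = 483.355 → ⌈·⌉ = 484
j=3: r + 2k = 881.255 → ⌈·⌉ = 882
j=4: r + 3k = 1279.155 → ⌈·⌉ = 1280
j=5: r + 4k = 1677.055 → ⌈·⌉ = 1678
j=6: r + 5k = 2074.955 → ⌈·⌉ = 2075
j=7: r + 6k = 2472.855 → ⌈·⌉ = 2473
j=8: r + 7k = 2870.755 → ⌈·⌉ = 2871
j=9: r + 8k = 3268.655 → ⌈·⌉ = 3269
j=10: r + 9k = 3666.555 → ⌈·⌉ = 3667

86, 484, 882, 1280, 1678, 2075, 2473, 2871, 3269, 3667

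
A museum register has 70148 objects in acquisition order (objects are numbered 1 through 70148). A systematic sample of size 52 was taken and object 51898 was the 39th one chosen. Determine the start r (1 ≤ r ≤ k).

636

k = 70148/52 = 1349
r = 51898 − (39−1)×1349 = 51898 − 51262 = 636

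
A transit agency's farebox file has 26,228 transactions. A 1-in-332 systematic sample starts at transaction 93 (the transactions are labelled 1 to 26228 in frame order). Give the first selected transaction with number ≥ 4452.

4741

k = 332
Steps past start: ⌈(4452 − 93)/332⌉ = ⌈4359/332⌉ = 14
Selected transaction: 93 + 14×332 = 4741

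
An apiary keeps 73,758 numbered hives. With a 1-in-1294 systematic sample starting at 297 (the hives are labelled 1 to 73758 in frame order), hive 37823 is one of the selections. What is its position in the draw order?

k = 1294
position = (37823 − 297)/1294 + 1 = 37526/1294 + 1 = 29 + 1 = 30

30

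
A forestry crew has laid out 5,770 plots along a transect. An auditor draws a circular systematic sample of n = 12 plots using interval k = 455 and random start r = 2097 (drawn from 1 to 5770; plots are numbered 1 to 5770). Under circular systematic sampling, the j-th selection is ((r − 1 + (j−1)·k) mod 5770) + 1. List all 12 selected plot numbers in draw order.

Selection 1: 2097
Selection 2: 2097 + 455 = 2552
Selection 3: 2552 + 455 = 3007
Selection 4: 3007 + 455 = 3462
Selection 5: 3462 + 455 = 3917
Selection 6: 3917 + 455 = 4372
Selection 7: 4372 + 455 = 4827
Selection 8: 4827 + 455 = 5282
Selection 9: 5282 + 455 = 5737
Selection 10: 5737 + 455 = 6192 → 6192 − 5770 = 422
Selection 11: 422 + 455 = 877
Selection 12: 877 + 455 = 1332

2097, 2552, 3007, 3462, 3917, 4372, 4827, 5282, 5737, 422, 877, 1332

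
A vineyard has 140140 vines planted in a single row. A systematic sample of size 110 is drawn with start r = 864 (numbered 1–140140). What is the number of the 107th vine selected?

k = 140140/110 = 1274
107th selection = r + (107−1)·k = 864 + 106×1274 = 864 + 135044 = 135908

135908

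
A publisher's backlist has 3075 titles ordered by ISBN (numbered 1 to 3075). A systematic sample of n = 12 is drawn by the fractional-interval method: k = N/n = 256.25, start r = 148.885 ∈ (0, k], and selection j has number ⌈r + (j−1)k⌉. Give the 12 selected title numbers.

j=1: r + 0k = 148.885 → ⌈·⌉ = 149
j=2: r + 1k = 405.135 → ⌈·⌉ = 406
j=3: r + 2k = 661.385 → ⌈·⌉ = 662
j=4: r + 3k = 917.635 → ⌈·⌉ = 918
j=5: r + 4k = 1173.885 → ⌈·⌉ = 1174
j=6: r + 5k = 1430.135 → ⌈·⌉ = 1431
j=7: r + 6k = 1686.385 → ⌈·⌉ = 1687
j=8: r + 7k = 1942.635 → ⌈·⌉ = 1943
j=9: r + 8k = 2198.885 → ⌈·⌉ = 2199
j=10: r + 9k = 2455.135 → ⌈·⌉ = 2456
j=11: r + 10k = 2711.385 → ⌈·⌉ = 2712
j=12: r + 11k = 2967.635 → ⌈·⌉ = 2968

149, 406, 662, 918, 1174, 1431, 1687, 1943, 2199, 2456, 2712, 2968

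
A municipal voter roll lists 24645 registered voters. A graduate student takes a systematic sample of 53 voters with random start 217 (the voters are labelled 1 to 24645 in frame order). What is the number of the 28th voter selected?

12772

k = 24645/53 = 465
28th selection = r + (28−1)·k = 217 + 27×465 = 217 + 12555 = 12772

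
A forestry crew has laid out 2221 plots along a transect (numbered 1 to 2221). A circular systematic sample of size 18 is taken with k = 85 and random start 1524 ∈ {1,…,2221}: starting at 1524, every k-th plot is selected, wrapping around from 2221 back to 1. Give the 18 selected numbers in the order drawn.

1524, 1609, 1694, 1779, 1864, 1949, 2034, 2119, 2204, 68, 153, 238, 323, 408, 493, 578, 663, 748

Selection 1: 1524
Selection 2: 1524 + 85 = 1609
Selection 3: 1609 + 85 = 1694
Selection 4: 1694 + 85 = 1779
Selection 5: 1779 + 85 = 1864
Selection 6: 1864 + 85 = 1949
Selection 7: 1949 + 85 = 2034
Selection 8: 2034 + 85 = 2119
Selection 9: 2119 + 85 = 2204
Selection 10: 2204 + 85 = 2289 → 2289 − 2221 = 68
Selection 11: 68 + 85 = 153
Selection 12: 153 + 85 = 238
Selection 13: 238 + 85 = 323
Selection 14: 323 + 85 = 408
Selection 15: 408 + 85 = 493
Selection 16: 493 + 85 = 578
Selection 17: 578 + 85 = 663
Selection 18: 663 + 85 = 748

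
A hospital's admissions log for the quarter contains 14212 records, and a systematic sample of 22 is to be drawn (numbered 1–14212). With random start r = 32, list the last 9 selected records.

k = N/n = 14212/22 = 646
14th selection = 32 + 13×646 = 8430
15th: 8430 + 646 = 9076
16th: 9076 + 646 = 9722
17th: 9722 + 646 = 10368
18th: 10368 + 646 = 11014
19th: 11014 + 646 = 11660
20th: 11660 + 646 = 12306
21st: 12306 + 646 = 12952
22nd: 12952 + 646 = 13598

8430, 9076, 9722, 10368, 11014, 11660, 12306, 12952, 13598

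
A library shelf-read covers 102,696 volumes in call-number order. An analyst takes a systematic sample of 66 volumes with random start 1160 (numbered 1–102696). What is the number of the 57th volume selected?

88296

k = 102696/66 = 1556
57th selection = r + (57−1)·k = 1160 + 56×1556 = 1160 + 87136 = 88296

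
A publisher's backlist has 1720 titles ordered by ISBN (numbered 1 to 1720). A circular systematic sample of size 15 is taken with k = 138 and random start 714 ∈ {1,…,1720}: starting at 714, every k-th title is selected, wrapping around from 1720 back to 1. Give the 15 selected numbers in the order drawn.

Selection 1: 714
Selection 2: 714 + 138 = 852
Selection 3: 852 + 138 = 990
Selection 4: 990 + 138 = 1128
Selection 5: 1128 + 138 = 1266
Selection 6: 1266 + 138 = 1404
Selection 7: 1404 + 138 = 1542
Selection 8: 1542 + 138 = 1680
Selection 9: 1680 + 138 = 1818 → 1818 − 1720 = 98
Selection 10: 98 + 138 = 236
Selection 11: 236 + 138 = 374
Selection 12: 374 + 138 = 512
Selection 13: 512 + 138 = 650
Selection 14: 650 + 138 = 788
Selection 15: 788 + 138 = 926

714, 852, 990, 1128, 1266, 1404, 1542, 1680, 98, 236, 374, 512, 650, 788, 926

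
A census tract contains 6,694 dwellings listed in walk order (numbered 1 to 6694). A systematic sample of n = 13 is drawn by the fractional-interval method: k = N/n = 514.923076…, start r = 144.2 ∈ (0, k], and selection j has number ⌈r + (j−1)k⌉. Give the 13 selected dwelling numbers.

j=1: r + 0k = 144.2 → ⌈·⌉ = 145
j=2: r + 1k = 659.123076… → ⌈·⌉ = 660
j=3: r + 2k = 1174.046153… → ⌈·⌉ = 1175
j=4: r + 3k = 1688.969230… → ⌈·⌉ = 1689
j=5: r + 4k = 2203.892307… → ⌈·⌉ = 2204
j=6: r + 5k = 2718.815384… → ⌈·⌉ = 2719
j=7: r + 6k = 3233.738461… → ⌈·⌉ = 3234
j=8: r + 7k = 3748.661538… → ⌈·⌉ = 3749
j=9: r + 8k = 4263.584615… → ⌈·⌉ = 4264
j=10: r + 9k = 4778.507692… → ⌈·⌉ = 4779
j=11: r + 10k = 5293.430769… → ⌈·⌉ = 5294
j=12: r + 11k = 5808.353846… → ⌈·⌉ = 5809
j=13: r + 12k = 6323.276923… → ⌈·⌉ = 6324

145, 660, 1175, 1689, 2204, 2719, 3234, 3749, 4264, 4779, 5294, 5809, 6324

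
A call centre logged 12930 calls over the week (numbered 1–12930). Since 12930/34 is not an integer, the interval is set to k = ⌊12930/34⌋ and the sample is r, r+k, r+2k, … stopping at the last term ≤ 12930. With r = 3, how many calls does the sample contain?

k = ⌊12930/34⌋ = 380
Achieved size = ⌊(12930 − 3)/380⌋ + 1 = ⌊12927/380⌋ + 1 = 34 + 1 = 35
(last selection: 3 + 34×380 = 12923 ≤ 12930; next would be 13303 > 12930)

35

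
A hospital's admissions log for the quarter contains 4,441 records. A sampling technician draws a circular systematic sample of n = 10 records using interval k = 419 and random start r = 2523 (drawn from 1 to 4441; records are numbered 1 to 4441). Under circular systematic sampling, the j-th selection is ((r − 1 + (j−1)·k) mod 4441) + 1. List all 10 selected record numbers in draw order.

2523, 2942, 3361, 3780, 4199, 177, 596, 1015, 1434, 1853

Selection 1: 2523
Selection 2: 2523 + 419 = 2942
Selection 3: 2942 + 419 = 3361
Selection 4: 3361 + 419 = 3780
Selection 5: 3780 + 419 = 4199
Selection 6: 4199 + 419 = 4618 → 4618 − 4441 = 177
Selection 7: 177 + 419 = 596
Selection 8: 596 + 419 = 1015
Selection 9: 1015 + 419 = 1434
Selection 10: 1434 + 419 = 1853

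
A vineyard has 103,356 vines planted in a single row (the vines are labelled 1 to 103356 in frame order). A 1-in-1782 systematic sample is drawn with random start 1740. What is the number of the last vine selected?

k = 1782
58th selection = r + (58−1)·k = 1740 + 57×1782 = 1740 + 101574 = 103314

103314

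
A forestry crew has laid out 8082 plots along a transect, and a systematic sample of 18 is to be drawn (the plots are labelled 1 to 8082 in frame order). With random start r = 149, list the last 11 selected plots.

3292, 3741, 4190, 4639, 5088, 5537, 5986, 6435, 6884, 7333, 7782

k = N/n = 8082/18 = 449
8th selection = 149 + 7×449 = 3292
9th: 3292 + 449 = 3741
10th: 3741 + 449 = 4190
11th: 4190 + 449 = 4639
12th: 4639 + 449 = 5088
13th: 5088 + 449 = 5537
14th: 5537 + 449 = 5986
15th: 5986 + 449 = 6435
16th: 6435 + 449 = 6884
17th: 6884 + 449 = 7333
18th: 7333 + 449 = 7782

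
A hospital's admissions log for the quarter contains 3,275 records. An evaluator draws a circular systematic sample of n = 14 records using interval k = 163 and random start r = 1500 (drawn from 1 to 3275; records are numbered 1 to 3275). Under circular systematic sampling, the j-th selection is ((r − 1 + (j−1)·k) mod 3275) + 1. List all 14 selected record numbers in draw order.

1500, 1663, 1826, 1989, 2152, 2315, 2478, 2641, 2804, 2967, 3130, 18, 181, 344

Selection 1: 1500
Selection 2: 1500 + 163 = 1663
Selection 3: 1663 + 163 = 1826
Selection 4: 1826 + 163 = 1989
Selection 5: 1989 + 163 = 2152
Selection 6: 2152 + 163 = 2315
Selection 7: 2315 + 163 = 2478
Selection 8: 2478 + 163 = 2641
Selection 9: 2641 + 163 = 2804
Selection 10: 2804 + 163 = 2967
Selection 11: 2967 + 163 = 3130
Selection 12: 3130 + 163 = 3293 → 3293 − 3275 = 18
Selection 13: 18 + 163 = 181
Selection 14: 181 + 163 = 344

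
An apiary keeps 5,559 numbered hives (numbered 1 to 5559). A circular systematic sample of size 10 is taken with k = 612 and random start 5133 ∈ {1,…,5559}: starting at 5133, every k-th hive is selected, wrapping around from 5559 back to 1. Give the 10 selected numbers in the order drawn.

5133, 186, 798, 1410, 2022, 2634, 3246, 3858, 4470, 5082

Selection 1: 5133
Selection 2: 5133 + 612 = 5745 → 5745 − 5559 = 186
Selection 3: 186 + 612 = 798
Selection 4: 798 + 612 = 1410
Selection 5: 1410 + 612 = 2022
Selection 6: 2022 + 612 = 2634
Selection 7: 2634 + 612 = 3246
Selection 8: 3246 + 612 = 3858
Selection 9: 3858 + 612 = 4470
Selection 10: 4470 + 612 = 5082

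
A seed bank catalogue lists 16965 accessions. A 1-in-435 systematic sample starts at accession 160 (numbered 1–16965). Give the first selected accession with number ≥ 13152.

13210

k = 435
Steps past start: ⌈(13152 − 160)/435⌉ = ⌈12992/435⌉ = 30
Selected accession: 160 + 30×435 = 13210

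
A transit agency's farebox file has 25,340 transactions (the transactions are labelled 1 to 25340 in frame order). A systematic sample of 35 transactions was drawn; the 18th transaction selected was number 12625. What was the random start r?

k = 25340/35 = 724
r = 12625 − (18−1)×724 = 12625 − 12308 = 317

317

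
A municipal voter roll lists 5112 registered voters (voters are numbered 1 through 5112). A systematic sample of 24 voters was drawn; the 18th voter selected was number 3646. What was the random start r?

k = 5112/24 = 213
r = 3646 − (18−1)×213 = 3646 − 3621 = 25

25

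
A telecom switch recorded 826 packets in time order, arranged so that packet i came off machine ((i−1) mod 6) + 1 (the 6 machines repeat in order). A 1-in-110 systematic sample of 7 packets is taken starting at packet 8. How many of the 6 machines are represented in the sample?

Consecutive selections differ by k = 110, so their machine numbers differ by 110 mod 6 = 2.
gcd(110, 6) = 2, so the sample visits 6/2 = 3 distinct residues mod 6.
Start 8 is machine 2; the machines hit are 2, 4, 6.

3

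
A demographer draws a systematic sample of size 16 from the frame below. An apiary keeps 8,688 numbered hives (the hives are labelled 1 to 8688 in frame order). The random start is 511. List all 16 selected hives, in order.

511, 1054, 1597, 2140, 2683, 3226, 3769, 4312, 4855, 5398, 5941, 6484, 7027, 7570, 8113, 8656

k = N/n = 8688/16 = 543
hive 1: 511
hive 2: 511 + 543 = 1054
hive 3: 1054 + 543 = 1597
hive 4: 1597 + 543 = 2140
hive 5: 2140 + 543 = 2683
hive 6: 2683 + 543 = 3226
hive 7: 3226 + 543 = 3769
hive 8: 3769 + 543 = 4312
hive 9: 4312 + 543 = 4855
hive 10: 4855 + 543 = 5398
hive 11: 5398 + 543 = 5941
hive 12: 5941 + 543 = 6484
hive 13: 6484 + 543 = 7027
hive 14: 7027 + 543 = 7570
hive 15: 7570 + 543 = 8113
hive 16: 8113 + 543 = 8656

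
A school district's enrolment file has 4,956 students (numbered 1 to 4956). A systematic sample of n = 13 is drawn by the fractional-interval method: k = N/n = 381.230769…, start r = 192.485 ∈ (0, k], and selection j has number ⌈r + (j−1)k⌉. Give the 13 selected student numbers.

193, 574, 955, 1337, 1718, 2099, 2480, 2862, 3243, 3624, 4005, 4387, 4768

j=1: r + 0k = 192.485 → ⌈·⌉ = 193
j=2: r + 1k = 573.715769… → ⌈·⌉ = 574
j=3: r + 2k = 954.946538… → ⌈·⌉ = 955
j=4: r + 3k = 1336.177307… → ⌈·⌉ = 1337
j=5: r + 4k = 1717.408076… → ⌈·⌉ = 1718
j=6: r + 5k = 2098.638846… → ⌈·⌉ = 2099
j=7: r + 6k = 2479.869615… → ⌈·⌉ = 2480
j=8: r + 7k = 2861.100384… → ⌈·⌉ = 2862
j=9: r + 8k = 3242.331153… → ⌈·⌉ = 3243
j=10: r + 9k = 3623.561923… → ⌈·⌉ = 3624
j=11: r + 10k = 4004.792692… → ⌈·⌉ = 4005
j=12: r + 11k = 4386.023461… → ⌈·⌉ = 4387
j=13: r + 12k = 4767.254230… → ⌈·⌉ = 4768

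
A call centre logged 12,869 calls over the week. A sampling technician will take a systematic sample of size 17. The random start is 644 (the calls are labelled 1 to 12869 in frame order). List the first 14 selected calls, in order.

k = N/n = 12869/17 = 757
call 1: 644
call 2: 644 + 757 = 1401
call 3: 1401 + 757 = 2158
call 4: 2158 + 757 = 2915
call 5: 2915 + 757 = 3672
call 6: 3672 + 757 = 4429
call 7: 4429 + 757 = 5186
call 8: 5186 + 757 = 5943
call 9: 5943 + 757 = 6700
call 10: 6700 + 757 = 7457
call 11: 7457 + 757 = 8214
call 12: 8214 + 757 = 8971
call 13: 8971 + 757 = 9728
call 14: 9728 + 757 = 10485

644, 1401, 2158, 2915, 3672, 4429, 5186, 5943, 6700, 7457, 8214, 8971, 9728, 10485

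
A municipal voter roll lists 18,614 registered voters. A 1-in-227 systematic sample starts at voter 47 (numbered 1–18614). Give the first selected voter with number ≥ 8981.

9127

k = 227
Steps past start: ⌈(8981 − 47)/227⌉ = ⌈8934/227⌉ = 40
Selected voter: 47 + 40×227 = 9127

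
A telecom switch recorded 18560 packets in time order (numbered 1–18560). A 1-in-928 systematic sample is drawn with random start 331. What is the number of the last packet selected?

k = 928
20th selection = r + (20−1)·k = 331 + 19×928 = 331 + 17632 = 17963

17963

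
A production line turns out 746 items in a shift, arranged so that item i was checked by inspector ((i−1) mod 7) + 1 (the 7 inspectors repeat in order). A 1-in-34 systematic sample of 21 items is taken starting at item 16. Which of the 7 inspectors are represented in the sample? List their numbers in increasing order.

Consecutive selections differ by k = 34, so their inspector numbers differ by 34 mod 7 = 6.
gcd(34, 7) = 1, so the sample visits 7/1 = 7 distinct residues mod 7.
Start 16 is inspector 2; the inspectors hit are 1, 2, 3, 4, 5, 6, 7.

1, 2, 3, 4, 5, 6, 7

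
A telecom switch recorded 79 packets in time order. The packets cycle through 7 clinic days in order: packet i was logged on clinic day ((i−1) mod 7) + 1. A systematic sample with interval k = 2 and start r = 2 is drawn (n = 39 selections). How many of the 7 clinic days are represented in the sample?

7

Consecutive selections differ by k = 2, so their clinic day numbers differ by 2 mod 7 = 2.
gcd(2, 7) = 1, so the sample visits 7/1 = 7 distinct residues mod 7.
Start 2 is clinic day 2; the clinic days hit are 1, 2, 3, 4, 5, 6, 7.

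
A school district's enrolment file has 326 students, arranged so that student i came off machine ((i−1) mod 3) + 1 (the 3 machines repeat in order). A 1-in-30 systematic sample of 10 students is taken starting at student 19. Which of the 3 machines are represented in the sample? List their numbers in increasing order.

1

Consecutive selections differ by k = 30, so their machine numbers differ by 30 mod 3 = 0.
gcd(30, 3) = 3, so the sample visits 3/3 = 1 distinct residues mod 3.
Start 19 is machine 1; the machines hit are 1.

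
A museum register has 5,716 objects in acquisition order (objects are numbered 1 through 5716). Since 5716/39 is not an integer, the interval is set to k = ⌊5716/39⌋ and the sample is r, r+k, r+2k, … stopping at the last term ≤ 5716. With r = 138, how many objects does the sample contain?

k = ⌊5716/39⌋ = 146
Achieved size = ⌊(5716 − 138)/146⌋ + 1 = ⌊5578/146⌋ + 1 = 38 + 1 = 39
(last selection: 138 + 38×146 = 5686 ≤ 5716; next would be 5832 > 5716)

39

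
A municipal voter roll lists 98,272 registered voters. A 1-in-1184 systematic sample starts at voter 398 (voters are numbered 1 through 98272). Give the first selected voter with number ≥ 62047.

63150

k = 1184
Steps past start: ⌈(62047 − 398)/1184⌉ = ⌈61649/1184⌉ = 53
Selected voter: 398 + 53×1184 = 63150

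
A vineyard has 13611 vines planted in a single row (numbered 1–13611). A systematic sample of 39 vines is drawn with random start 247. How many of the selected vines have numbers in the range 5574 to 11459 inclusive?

17

k = 13611/39 = 349
First selection ≥ 5574: 247 + ⌈(5574−247)/349⌉·349 = 247 + 16×349 = 5831
Last selection ≤ 11459: 247 + ⌊(11459−247)/349⌋·349 = 247 + 32×349 = 11415
Count = 32 − 16 + 1 = 17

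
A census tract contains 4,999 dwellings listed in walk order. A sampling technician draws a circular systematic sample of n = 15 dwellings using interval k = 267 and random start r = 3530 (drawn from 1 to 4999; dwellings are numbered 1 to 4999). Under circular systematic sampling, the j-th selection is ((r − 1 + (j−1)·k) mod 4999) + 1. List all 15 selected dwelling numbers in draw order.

3530, 3797, 4064, 4331, 4598, 4865, 133, 400, 667, 934, 1201, 1468, 1735, 2002, 2269

Selection 1: 3530
Selection 2: 3530 + 267 = 3797
Selection 3: 3797 + 267 = 4064
Selection 4: 4064 + 267 = 4331
Selection 5: 4331 + 267 = 4598
Selection 6: 4598 + 267 = 4865
Selection 7: 4865 + 267 = 5132 → 5132 − 4999 = 133
Selection 8: 133 + 267 = 400
Selection 9: 400 + 267 = 667
Selection 10: 667 + 267 = 934
Selection 11: 934 + 267 = 1201
Selection 12: 1201 + 267 = 1468
Selection 13: 1468 + 267 = 1735
Selection 14: 1735 + 267 = 2002
Selection 15: 2002 + 267 = 2269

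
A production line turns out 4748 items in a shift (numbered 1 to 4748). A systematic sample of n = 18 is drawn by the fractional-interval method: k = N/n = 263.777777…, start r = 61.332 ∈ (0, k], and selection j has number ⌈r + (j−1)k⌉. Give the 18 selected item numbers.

j=1: r + 0k = 61.332 → ⌈·⌉ = 62
j=2: r + 1k = 325.109777… → ⌈·⌉ = 326
j=3: r + 2k = 588.887555… → ⌈·⌉ = 589
j=4: r + 3k = 852.665333… → ⌈·⌉ = 853
j=5: r + 4k = 1116.443111… → ⌈·⌉ = 1117
j=6: r + 5k = 1380.220888… → ⌈·⌉ = 1381
j=7: r + 6k = 1643.998666… → ⌈·⌉ = 1644
j=8: r + 7k = 1907.776444… → ⌈·⌉ = 1908
j=9: r + 8k = 2171.554222… → ⌈·⌉ = 2172
j=10: r + 9k = 2435.332 → ⌈·⌉ = 2436
j=11: r + 10k = 2699.109777… → ⌈·⌉ = 2700
j=12: r + 11k = 2962.887555… → ⌈·⌉ = 2963
j=13: r + 12k = 3226.665333… → ⌈·⌉ = 3227
j=14: r + 13k = 3490.443111… → ⌈·⌉ = 3491
j=15: r + 14k = 3754.220888… → ⌈·⌉ = 3755
j=16: r + 15k = 4017.998666… → ⌈·⌉ = 4018
j=17: r + 16k = 4281.776444… → ⌈·⌉ = 4282
j=18: r + 17k = 4545.554222… → ⌈·⌉ = 4546

62, 326, 589, 853, 1117, 1381, 1644, 1908, 2172, 2436, 2700, 2963, 3227, 3491, 3755, 4018, 4282, 4546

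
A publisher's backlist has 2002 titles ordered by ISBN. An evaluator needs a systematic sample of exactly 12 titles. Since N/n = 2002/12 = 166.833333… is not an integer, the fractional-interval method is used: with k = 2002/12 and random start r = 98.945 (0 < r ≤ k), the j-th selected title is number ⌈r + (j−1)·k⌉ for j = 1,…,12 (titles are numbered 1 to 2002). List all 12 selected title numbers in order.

99, 266, 433, 600, 767, 934, 1100, 1267, 1434, 1601, 1768, 1935

j=1: r + 0k = 98.945 → ⌈·⌉ = 99
j=2: r + 1k = 265.778333… → ⌈·⌉ = 266
j=3: r + 2k = 432.611666… → ⌈·⌉ = 433
j=4: r + 3k = 599.445 → ⌈·⌉ = 600
j=5: r + 4k = 766.278333… → ⌈·⌉ = 767
j=6: r + 5k = 933.111666… → ⌈·⌉ = 934
j=7: r + 6k = 1099.945 → ⌈·⌉ = 1100
j=8: r + 7k = 1266.778333… → ⌈·⌉ = 1267
j=9: r + 8k = 1433.611666… → ⌈·⌉ = 1434
j=10: r + 9k = 1600.445 → ⌈·⌉ = 1601
j=11: r + 10k = 1767.278333… → ⌈·⌉ = 1768
j=12: r + 11k = 1934.111666… → ⌈·⌉ = 1935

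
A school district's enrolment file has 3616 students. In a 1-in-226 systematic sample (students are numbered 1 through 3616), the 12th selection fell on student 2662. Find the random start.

176

k = 226
r = 2662 − (12−1)×226 = 2662 − 2486 = 176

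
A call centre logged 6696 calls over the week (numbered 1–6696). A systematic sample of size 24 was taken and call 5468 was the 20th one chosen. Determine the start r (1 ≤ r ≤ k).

167

k = 6696/24 = 279
r = 5468 − (20−1)×279 = 5468 − 5301 = 167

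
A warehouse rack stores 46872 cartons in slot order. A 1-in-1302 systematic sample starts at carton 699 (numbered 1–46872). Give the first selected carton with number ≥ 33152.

k = 1302
Steps past start: ⌈(33152 − 699)/1302⌉ = ⌈32453/1302⌉ = 25
Selected carton: 699 + 25×1302 = 33249

33249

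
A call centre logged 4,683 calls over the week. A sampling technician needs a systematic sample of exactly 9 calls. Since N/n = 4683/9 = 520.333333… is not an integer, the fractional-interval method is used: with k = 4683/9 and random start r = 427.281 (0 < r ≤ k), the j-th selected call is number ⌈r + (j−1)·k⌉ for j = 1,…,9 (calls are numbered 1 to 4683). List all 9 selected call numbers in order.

428, 948, 1468, 1989, 2509, 3029, 3550, 4070, 4590

j=1: r + 0k = 427.281 → ⌈·⌉ = 428
j=2: r + 1k = 947.614333… → ⌈·⌉ = 948
j=3: r + 2k = 1467.947666… → ⌈·⌉ = 1468
j=4: r + 3k = 1988.281 → ⌈·⌉ = 1989
j=5: r + 4k = 2508.614333… → ⌈·⌉ = 2509
j=6: r + 5k = 3028.947666… → ⌈·⌉ = 3029
j=7: r + 6k = 3549.281 → ⌈·⌉ = 3550
j=8: r + 7k = 4069.614333… → ⌈·⌉ = 4070
j=9: r + 8k = 4589.947666… → ⌈·⌉ = 4590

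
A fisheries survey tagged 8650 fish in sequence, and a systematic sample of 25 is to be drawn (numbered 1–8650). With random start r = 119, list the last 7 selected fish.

6347, 6693, 7039, 7385, 7731, 8077, 8423

k = N/n = 8650/25 = 346
19th selection = 119 + 18×346 = 6347
20th: 6347 + 346 = 6693
21st: 6693 + 346 = 7039
22nd: 7039 + 346 = 7385
23rd: 7385 + 346 = 7731
24th: 7731 + 346 = 8077
25th: 8077 + 346 = 8423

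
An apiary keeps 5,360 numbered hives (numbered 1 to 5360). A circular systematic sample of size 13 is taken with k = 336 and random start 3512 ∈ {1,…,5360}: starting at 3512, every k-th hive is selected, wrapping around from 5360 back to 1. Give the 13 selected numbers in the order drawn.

Selection 1: 3512
Selection 2: 3512 + 336 = 3848
Selection 3: 3848 + 336 = 4184
Selection 4: 4184 + 336 = 4520
Selection 5: 4520 + 336 = 4856
Selection 6: 4856 + 336 = 5192
Selection 7: 5192 + 336 = 5528 → 5528 − 5360 = 168
Selection 8: 168 + 336 = 504
Selection 9: 504 + 336 = 840
Selection 10: 840 + 336 = 1176
Selection 11: 1176 + 336 = 1512
Selection 12: 1512 + 336 = 1848
Selection 13: 1848 + 336 = 2184

3512, 3848, 4184, 4520, 4856, 5192, 168, 504, 840, 1176, 1512, 1848, 2184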